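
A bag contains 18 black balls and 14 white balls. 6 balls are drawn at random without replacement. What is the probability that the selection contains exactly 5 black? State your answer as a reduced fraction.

There are C(32,6) = 906192 ways to choose 6 from 32.
Selections with exactly 5 black: choose 5 of the 18 black and 1 of the 14 white, C(18,5)·C(14,1) = 8568·14 = 119952.
Probability = 119952/906192 = 119/899.

119/899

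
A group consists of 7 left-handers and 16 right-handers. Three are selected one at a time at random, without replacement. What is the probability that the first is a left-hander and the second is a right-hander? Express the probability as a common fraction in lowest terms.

56/253

Multiply the conditional probabilities at each draw: 7/23 · 16/22 = 112/506 = 56/253.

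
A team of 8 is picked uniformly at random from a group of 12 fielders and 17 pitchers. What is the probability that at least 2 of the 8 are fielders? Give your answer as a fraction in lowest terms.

There are C(29,8) = 4292145 ways to choose the 8.
Count the complement (fewer than 2 fielders): C(12,0)·C(17,8) + C(12,1)·C(17,7) = 24310 + 233376 = 257686.
Probability = 1 − 257686/4292145 = 4034459/4292145 = 28213/30015.

28213/30015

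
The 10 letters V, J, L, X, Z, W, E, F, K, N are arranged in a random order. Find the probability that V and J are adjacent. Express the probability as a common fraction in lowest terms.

There are 10! = 3628800 arrangements.
Treat V and J as a block: 9! arrangements of the blocks × 2 orders within the block = 2·362880 = 725760.
Probability = 725760/3628800 = 1/5.

1/5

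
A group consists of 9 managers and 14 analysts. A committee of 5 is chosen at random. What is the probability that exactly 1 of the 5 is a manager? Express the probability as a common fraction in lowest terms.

117/437

There are C(23,5) = 33649 ways to choose 5 from 23.
Selections with exactly 1 manager: choose 1 of the 9 managers and 4 of the 14 analysts, C(9,1)·C(14,4) = 9·1001 = 9009.
Probability = 9009/33649 = 117/437.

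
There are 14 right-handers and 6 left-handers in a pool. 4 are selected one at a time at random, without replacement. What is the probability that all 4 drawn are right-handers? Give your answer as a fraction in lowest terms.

Multiply the conditional probabilities at each draw: 14/20 · 13/19 · 12/18 · 11/17 = 24024/116280 = 1001/4845.

1001/4845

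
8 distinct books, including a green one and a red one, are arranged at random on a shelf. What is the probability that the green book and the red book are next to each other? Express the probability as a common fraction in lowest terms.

1/4

There are 8! = 40320 arrangements.
Treat the green book and the red book as a block: 7! arrangements of the blocks × 2 orders within the block = 2·5040 = 10080.
Probability = 10080/40320 = 1/4.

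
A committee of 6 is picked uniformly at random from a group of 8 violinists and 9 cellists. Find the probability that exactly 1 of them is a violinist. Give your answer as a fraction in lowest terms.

18/221

There are C(17,6) = 12376 ways to choose 6 from 17.
Selections with exactly 1 violinist: choose 1 of the 8 violinists and 5 of the 9 cellists, C(8,1)·C(9,5) = 8·126 = 1008.
Probability = 1008/12376 = 18/221.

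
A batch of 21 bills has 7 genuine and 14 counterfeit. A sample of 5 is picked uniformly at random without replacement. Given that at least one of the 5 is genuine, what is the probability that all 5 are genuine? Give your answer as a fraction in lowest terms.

3/2621

Work in counts. Selections with at least one genuine: C(21,5) − C(14,5) = 20349 − 2002 = 18347.
Of those, selections where all 5 are genuine: C(7,5) = 21.
Conditional probability = 21/18347 = 3/2621.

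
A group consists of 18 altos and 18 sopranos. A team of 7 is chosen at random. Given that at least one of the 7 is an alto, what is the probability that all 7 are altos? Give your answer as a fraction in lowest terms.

13/3397

Work in counts. Selections with at least one alto: C(36,7) − C(18,7) = 8347680 − 31824 = 8315856.
Of those, selections where all 7 are altos: C(18,7) = 31824.
Conditional probability = 31824/8315856 = 13/3397.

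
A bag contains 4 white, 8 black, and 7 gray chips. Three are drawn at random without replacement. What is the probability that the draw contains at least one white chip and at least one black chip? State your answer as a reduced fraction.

There are C(19,3) = 969 possible draws.
By inclusion-exclusion on the complements, draws missing all white or all black: C(15,3) + C(11,3) − C(7,3) = 455 + 165 − 35 = 585.
So draws with at least one of each: 969 − 585 = 384, probability 384/969 = 128/323.

128/323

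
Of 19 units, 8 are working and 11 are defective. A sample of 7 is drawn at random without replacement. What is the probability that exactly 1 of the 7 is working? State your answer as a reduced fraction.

Total number of selections: C(19,7) = 50388.
Selections with exactly 1 working: choose 1 of the 8 working and 6 of the 11 defective, C(8,1)·C(11,6) = 8·462 = 3696.
Probability = 3696/50388 = 308/4199.

308/4199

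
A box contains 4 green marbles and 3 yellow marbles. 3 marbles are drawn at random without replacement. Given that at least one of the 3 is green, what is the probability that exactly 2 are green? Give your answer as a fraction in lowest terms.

Work in counts. Selections with at least one green: C(7,3) − C(3,3) = 35 − 1 = 34.
Of those, selections where exactly 2 are green: C(4,2)·C(3,1) = 6·3 = 18.
Conditional probability = 18/34 = 9/17.

9/17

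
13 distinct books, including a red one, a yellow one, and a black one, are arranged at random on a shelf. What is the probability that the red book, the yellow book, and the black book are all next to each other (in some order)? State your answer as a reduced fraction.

There are 13! = 6227020800 arrangements.
Treat the three as one block: 11! placements × 3! orders within the block = 39916800·6 = 239500800.
Probability = 239500800/6227020800 = 1/26.

1/26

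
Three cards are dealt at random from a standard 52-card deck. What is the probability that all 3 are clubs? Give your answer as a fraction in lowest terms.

11/850

There are C(52,3) = 22100 possible 3-card hands.
Hands that are all clubs: C(13,3) = 286.
Probability = 286/22100 = 11/850.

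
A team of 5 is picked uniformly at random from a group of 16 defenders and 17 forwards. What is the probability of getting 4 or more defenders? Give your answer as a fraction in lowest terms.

8827/59334

Total selections: C(33,5) = 237336.
Favorable selections (4 or more defenders): C(16,4)·C(17,1) + C(16,5)·C(17,0) = 30940 + 4368 = 35308.
Probability = 35308/237336 = 8827/59334.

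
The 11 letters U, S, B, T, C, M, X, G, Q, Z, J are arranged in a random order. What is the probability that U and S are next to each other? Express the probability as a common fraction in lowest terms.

There are 11! = 39916800 arrangements.
Treat U and S as a block: 10! arrangements of the blocks × 2 orders within the block = 2·3628800 = 7257600.
Probability = 7257600/39916800 = 2/11.

2/11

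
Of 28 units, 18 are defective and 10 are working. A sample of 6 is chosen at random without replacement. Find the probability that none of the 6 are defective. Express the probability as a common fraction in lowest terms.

1/1794

There are C(28,6) = 376740 possible selections.
Selections with no defective (all working): C(10,6) = 210.
Probability = 210/376740 = 1/1794.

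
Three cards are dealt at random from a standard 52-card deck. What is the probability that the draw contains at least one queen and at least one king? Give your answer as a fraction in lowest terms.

188/5525

There are C(52,3) = 22100 possible draws.
By inclusion-exclusion on the complements, draws missing all queens or all kings: C(48,3) + C(48,3) − C(44,3) = 17296 + 17296 − 13244 = 21348.
So draws with at least one of each: 22100 − 21348 = 752, probability 752/22100 = 188/5525.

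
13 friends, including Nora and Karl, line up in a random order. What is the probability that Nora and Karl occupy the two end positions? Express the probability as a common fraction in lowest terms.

1/78

There are 13! = 6227020800 arrangements.
Place Nora and Karl at the ends in 2 ways, arrange the remaining 11 in 11! = 39916800 ways: 2·39916800 = 79833600.
Probability = 79833600/6227020800 = 1/78.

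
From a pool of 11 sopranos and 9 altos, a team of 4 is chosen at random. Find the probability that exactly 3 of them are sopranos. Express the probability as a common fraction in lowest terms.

Total number of selections: C(20,4) = 4845.
Selections with exactly 3 sopranos: choose 3 of the 11 sopranos and 1 of the 9 altos, C(11,3)·C(9,1) = 165·9 = 1485.
Probability = 1485/4845 = 99/323.

99/323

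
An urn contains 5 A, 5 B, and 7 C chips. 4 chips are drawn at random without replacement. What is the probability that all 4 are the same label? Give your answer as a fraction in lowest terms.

9/476

There are C(17,4) = 2380 ways to draw 4 chips.
All same label: C(5,4) + C(5,4) + C(7,4) = 5 + 5 + 35 = 45.
Probability = 45/2380 = 9/476.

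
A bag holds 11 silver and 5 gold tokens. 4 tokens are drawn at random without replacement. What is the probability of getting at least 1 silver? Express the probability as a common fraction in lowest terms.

363/364

Total selections: C(16,4) = 1820.
Favorable selections (at least 1 silver): C(11,1)·C(5,3) + C(11,2)·C(5,2) + C(11,3)·C(5,1) + C(11,4)·C(5,0) = 110 + 550 + 825 + 330 = 1815.
Probability = 1815/1820 = 363/364.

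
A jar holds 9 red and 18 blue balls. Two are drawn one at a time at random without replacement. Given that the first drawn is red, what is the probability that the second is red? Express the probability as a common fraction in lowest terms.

4/13

After removing one red, 26 remain: 8 red and 18 blue.
So the probability the next is red is 8/26 = 4/13.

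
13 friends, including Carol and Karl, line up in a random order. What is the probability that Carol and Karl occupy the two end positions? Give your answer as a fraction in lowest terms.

1/78

There are 13! = 6227020800 arrangements.
Place Carol and Karl at the ends in 2 ways, arrange the remaining 11 in 11! = 39916800 ways: 2·39916800 = 79833600.
Probability = 79833600/6227020800 = 1/78.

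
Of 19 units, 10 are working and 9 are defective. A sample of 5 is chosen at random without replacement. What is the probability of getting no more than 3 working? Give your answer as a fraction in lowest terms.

31/38

Total selections: C(19,5) = 11628.
Count the complement (more than 3 working): C(10,4)·C(9,1) + C(10,5)·C(9,0) = 1890 + 252 = 2142.
Probability = 1 − 2142/11628 = 9486/11628 = 31/38.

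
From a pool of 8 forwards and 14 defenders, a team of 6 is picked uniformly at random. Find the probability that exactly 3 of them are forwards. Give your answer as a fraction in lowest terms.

2912/10659

There are C(22,6) = 74613 ways to choose 6 from 22.
Selections with exactly 3 forwards: choose 3 of the 8 forwards and 3 of the 14 defenders, C(8,3)·C(14,3) = 56·364 = 20384.
Probability = 20384/74613 = 2912/10659.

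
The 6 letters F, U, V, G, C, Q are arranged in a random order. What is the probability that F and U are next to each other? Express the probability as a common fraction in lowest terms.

1/3

There are 6! = 720 arrangements.
Treat F and U as a block: 5! arrangements of the blocks × 2 orders within the block = 2·120 = 240.
Probability = 240/720 = 1/3.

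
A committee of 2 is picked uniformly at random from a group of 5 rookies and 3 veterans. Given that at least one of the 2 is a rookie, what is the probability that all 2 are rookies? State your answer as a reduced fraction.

Work in counts. Selections with at least one rookie: C(8,2) − C(3,2) = 28 − 3 = 25.
Of those, selections where all 2 are rookies: C(5,2) = 10.
Conditional probability = 10/25 = 2/5.

2/5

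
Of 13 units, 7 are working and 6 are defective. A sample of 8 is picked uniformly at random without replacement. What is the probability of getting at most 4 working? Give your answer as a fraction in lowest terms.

There are C(13,8) = 1287 ways to choose the 8.
Favorable selections (at most 4 working): C(7,2)·C(6,6) + C(7,3)·C(6,5) + C(7,4)·C(6,4) = 21 + 210 + 525 = 756.
Probability = 756/1287 = 84/143.

84/143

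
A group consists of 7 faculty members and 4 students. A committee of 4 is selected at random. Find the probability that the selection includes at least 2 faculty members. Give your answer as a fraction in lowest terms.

There are C(11,4) = 330 ways to choose the 4.
Count the complement (fewer than 2 faculty members): C(7,0)·C(4,4) + C(7,1)·C(4,3) = 1 + 28 = 29.
Probability = 1 − 29/330 = 301/330.

301/330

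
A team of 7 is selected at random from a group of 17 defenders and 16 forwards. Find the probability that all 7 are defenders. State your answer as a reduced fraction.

221/48546

There are C(33,7) = 4272048 possible selections.
Selections with all defenders: C(17,7) = 19448.
Probability = 19448/4272048 = 221/48546.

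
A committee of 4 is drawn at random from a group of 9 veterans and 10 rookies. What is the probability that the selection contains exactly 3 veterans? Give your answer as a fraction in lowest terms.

70/323

There are C(19,4) = 3876 ways to choose 4 from 19.
Selections with exactly 3 veterans: choose 3 of the 9 veterans and 1 of the 10 rookies, C(9,3)·C(10,1) = 84·10 = 840.
Probability = 840/3876 = 70/323.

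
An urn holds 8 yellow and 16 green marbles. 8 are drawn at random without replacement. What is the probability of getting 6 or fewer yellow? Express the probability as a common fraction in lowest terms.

Total selections: C(24,8) = 735471.
Favorable selections (6 or fewer yellow): C(8,0)·C(16,8) + C(8,1)·C(16,7) + C(8,2)·C(16,6) + C(8,3)·C(16,5) + C(8,4)·C(16,4) + C(8,5)·C(16,3) + C(8,6)·C(16,2) = 12870 + 91520 + 224224 + 244608 + 127400 + 31360 + 3360 = 735342.
Probability = 735342/735471 = 245114/245157.

245114/245157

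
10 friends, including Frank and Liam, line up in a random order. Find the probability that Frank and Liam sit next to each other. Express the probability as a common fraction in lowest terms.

1/5

There are 10! = 3628800 arrangements.
Treat Frank and Liam as a block: 9! arrangements of the blocks × 2 orders within the block = 2·362880 = 725760.
Probability = 725760/3628800 = 1/5.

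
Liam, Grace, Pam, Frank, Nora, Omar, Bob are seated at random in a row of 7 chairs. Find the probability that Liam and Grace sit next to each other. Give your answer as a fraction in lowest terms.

There are 7! = 5040 arrangements.
Treat Liam and Grace as a block: 6! arrangements of the blocks × 2 orders within the block = 2·720 = 1440.
Probability = 1440/5040 = 2/7.

2/7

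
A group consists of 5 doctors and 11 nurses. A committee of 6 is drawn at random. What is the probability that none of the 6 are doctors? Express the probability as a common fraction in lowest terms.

There are C(16,6) = 8008 possible selections.
Selections with no doctors (all nurses): C(11,6) = 462.
Probability = 462/8008 = 3/52.

3/52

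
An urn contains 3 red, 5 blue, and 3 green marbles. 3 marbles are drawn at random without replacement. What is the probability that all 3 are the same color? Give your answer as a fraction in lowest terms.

There are C(11,3) = 165 ways to draw 3 marbles.
All same color: C(3,3) + C(5,3) + C(3,3) = 1 + 10 + 1 = 12.
Probability = 12/165 = 4/55.

4/55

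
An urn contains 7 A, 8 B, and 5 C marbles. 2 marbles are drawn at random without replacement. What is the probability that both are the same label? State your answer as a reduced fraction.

59/190

There are C(20,2) = 190 ways to draw 2 marbles.
All same label: C(7,2) + C(8,2) + C(5,2) = 21 + 28 + 10 = 59.
Probability = 59/190.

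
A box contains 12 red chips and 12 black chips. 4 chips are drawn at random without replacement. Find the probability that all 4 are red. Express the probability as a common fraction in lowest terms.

15/322

There are C(24,4) = 10626 possible selections.
Selections with all red: C(12,4) = 495.
Probability = 495/10626 = 15/322.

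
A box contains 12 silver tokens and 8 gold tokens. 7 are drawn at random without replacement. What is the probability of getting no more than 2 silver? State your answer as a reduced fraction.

101/1938

There are C(20,7) = 77520 ways to choose the 7.
Favorable selections (no more than 2 silver): C(12,0)·C(8,7) + C(12,1)·C(8,6) + C(12,2)·C(8,5) = 8 + 336 + 3696 = 4040.
Probability = 4040/77520 = 101/1938.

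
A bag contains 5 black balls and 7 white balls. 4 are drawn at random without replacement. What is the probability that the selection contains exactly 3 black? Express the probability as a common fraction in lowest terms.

14/99

There are C(12,4) = 495 ways to choose 4 from 12.
Selections with exactly 3 black: choose 3 of the 5 black and 1 of the 7 white, C(5,3)·C(7,1) = 10·7 = 70.
Probability = 70/495 = 14/99.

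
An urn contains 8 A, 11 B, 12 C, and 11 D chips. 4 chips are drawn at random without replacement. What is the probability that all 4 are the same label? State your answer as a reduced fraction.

35/3198

There are C(42,4) = 111930 ways to draw 4 chips.
All same label: C(8,4) + C(11,4) + C(12,4) + C(11,4) = 70 + 330 + 495 + 330 = 1225.
Probability = 1225/111930 = 35/3198.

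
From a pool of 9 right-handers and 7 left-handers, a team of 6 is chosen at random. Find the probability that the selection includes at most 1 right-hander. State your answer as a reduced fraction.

Total selections: C(16,6) = 8008.
Favorable selections (at most 1 right-hander): C(9,0)·C(7,6) + C(9,1)·C(7,5) = 7 + 189 = 196.
Probability = 196/8008 = 7/286.

7/286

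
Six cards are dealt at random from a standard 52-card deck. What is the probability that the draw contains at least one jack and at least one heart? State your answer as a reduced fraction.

6772177/20358520

There are C(52,6) = 20358520 possible draws.
By inclusion-exclusion on the complements, draws missing all jacks or all hearts: C(48,6) + C(39,6) − C(36,6) = 12271512 + 3262623 − 1947792 = 13586343.
So draws with at least one of each: 20358520 − 13586343 = 6772177, probability 6772177/20358520.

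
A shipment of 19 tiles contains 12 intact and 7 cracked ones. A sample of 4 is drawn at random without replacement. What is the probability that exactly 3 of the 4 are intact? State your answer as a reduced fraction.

Total number of selections: C(19,4) = 3876.
Selections with exactly 3 intact: choose 3 of the 12 intact and 1 of the 7 cracked, C(12,3)·C(7,1) = 220·7 = 1540.
Probability = 1540/3876 = 385/969.

385/969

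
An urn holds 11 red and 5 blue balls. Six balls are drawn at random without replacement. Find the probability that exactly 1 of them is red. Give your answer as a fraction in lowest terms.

Total number of selections: C(16,6) = 8008.
Selections with exactly 1 red: choose 1 of the 11 red and 5 of the 5 blue, C(11,1)·C(5,5) = 11·1 = 11.
Probability = 11/8008 = 1/728.

1/728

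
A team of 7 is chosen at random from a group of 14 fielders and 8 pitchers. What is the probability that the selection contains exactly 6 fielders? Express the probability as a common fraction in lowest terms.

91/646

The sample space is all 7-subsets of the 22: C(22,7) = 170544.
Selections with exactly 6 fielders: choose 6 of the 14 fielders and 1 of the 8 pitchers, C(14,6)·C(8,1) = 3003·8 = 24024.
Probability = 24024/170544 = 91/646.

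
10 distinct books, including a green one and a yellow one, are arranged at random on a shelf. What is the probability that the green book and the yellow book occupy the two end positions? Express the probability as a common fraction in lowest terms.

There are 10! = 3628800 arrangements.
Place the green book and the yellow book at the ends in 2 ways, arrange the remaining 8 in 8! = 40320 ways: 2·40320 = 80640.
Probability = 80640/3628800 = 1/45.

1/45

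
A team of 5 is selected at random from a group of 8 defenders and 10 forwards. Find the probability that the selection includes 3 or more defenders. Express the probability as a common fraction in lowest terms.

13/34

Total selections: C(18,5) = 8568.
Favorable selections (3 or more defenders): C(8,3)·C(10,2) + C(8,4)·C(10,1) + C(8,5)·C(10,0) = 2520 + 700 + 56 = 3276.
Probability = 3276/8568 = 13/34.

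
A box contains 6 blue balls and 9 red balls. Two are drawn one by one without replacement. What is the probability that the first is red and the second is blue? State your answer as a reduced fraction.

9/35

Multiply the conditional probabilities at each draw: 9/15 · 6/14 = 54/210 = 9/35.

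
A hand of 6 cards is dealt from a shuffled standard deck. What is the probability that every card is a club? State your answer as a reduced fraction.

33/391510

There are C(52,6) = 20358520 possible 6-card hands.
Hands that are all clubs: C(13,6) = 1716.
Probability = 1716/20358520 = 33/391510.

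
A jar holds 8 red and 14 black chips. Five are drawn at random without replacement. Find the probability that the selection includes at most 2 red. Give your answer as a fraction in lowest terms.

There are C(22,5) = 26334 ways to choose the 5.
Favorable selections (at most 2 red): C(8,0)·C(14,5) + C(8,1)·C(14,4) + C(8,2)·C(14,3) = 2002 + 8008 + 10192 = 20202.
Probability = 20202/26334 = 481/627.

481/627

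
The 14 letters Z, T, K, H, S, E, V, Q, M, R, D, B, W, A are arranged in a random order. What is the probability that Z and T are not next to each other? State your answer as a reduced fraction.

There are 14! = 87178291200 arrangements.
Arrangements with Z and T adjacent: 2·13! = 12454041600.
So not adjacent: 87178291200 − 12454041600 = 74724249600, probability 74724249600/87178291200 = 6/7.

6/7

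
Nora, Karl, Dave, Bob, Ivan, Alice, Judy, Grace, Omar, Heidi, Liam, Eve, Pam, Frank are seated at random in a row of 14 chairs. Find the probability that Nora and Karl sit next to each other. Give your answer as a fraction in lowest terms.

1/7

There are 14! = 87178291200 arrangements.
Treat Nora and Karl as a block: 13! arrangements of the blocks × 2 orders within the block = 2·6227020800 = 12454041600.
Probability = 12454041600/87178291200 = 1/7.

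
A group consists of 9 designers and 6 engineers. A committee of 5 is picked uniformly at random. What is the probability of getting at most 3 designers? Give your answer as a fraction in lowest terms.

101/143

Total selections: C(15,5) = 3003.
Count the complement (more than 3 designers): C(9,4)·C(6,1) + C(9,5)·C(6,0) = 756 + 126 = 882.
Probability = 1 − 882/3003 = 2121/3003 = 101/143.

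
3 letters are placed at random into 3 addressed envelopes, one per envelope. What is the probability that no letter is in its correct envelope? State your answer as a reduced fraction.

There are 3! = 6 assignments.
By inclusion-exclusion, assignments with no fixed points: C(3,0)·3! − C(3,1)·2! + C(3,2)·1! − C(3,3)·0! = 2.
Probability = 2/6 = 1/3.

1/3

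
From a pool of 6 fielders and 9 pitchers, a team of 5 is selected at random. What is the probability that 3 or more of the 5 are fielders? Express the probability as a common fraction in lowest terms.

41/143

There are C(15,5) = 3003 ways to choose the 5.
Favorable selections (3 or more fielders): C(6,3)·C(9,2) + C(6,4)·C(9,1) + C(6,5)·C(9,0) = 720 + 135 + 6 = 861.
Probability = 861/3003 = 41/143.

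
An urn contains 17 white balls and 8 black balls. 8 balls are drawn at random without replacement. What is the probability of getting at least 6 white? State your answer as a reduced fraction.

Total selections: C(25,8) = 1081575.
Favorable selections (at least 6 white): C(17,6)·C(8,2) + C(17,7)·C(8,1) + C(17,8)·C(8,0) = 346528 + 155584 + 24310 = 526422.
Probability = 526422/1081575 = 175474/360525.

175474/360525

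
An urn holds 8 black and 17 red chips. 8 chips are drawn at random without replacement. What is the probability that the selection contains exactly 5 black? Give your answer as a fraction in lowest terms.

7616/216315

The sample space is all 8-subsets of the 25: C(25,8) = 1081575.
Selections with exactly 5 black: choose 5 of the 8 black and 3 of the 17 red, C(8,5)·C(17,3) = 56·680 = 38080.
Probability = 38080/1081575 = 7616/216315.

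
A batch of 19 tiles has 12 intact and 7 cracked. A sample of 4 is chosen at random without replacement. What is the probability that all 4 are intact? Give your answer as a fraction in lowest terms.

There are C(19,4) = 3876 possible selections.
Selections with all intact: C(12,4) = 495.
Probability = 495/3876 = 165/1292.

165/1292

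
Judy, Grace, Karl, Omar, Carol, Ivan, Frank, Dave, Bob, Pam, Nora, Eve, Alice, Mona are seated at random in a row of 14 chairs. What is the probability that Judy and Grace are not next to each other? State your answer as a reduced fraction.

6/7

There are 14! = 87178291200 arrangements.
Arrangements with Judy and Grace adjacent: 2·13! = 12454041600.
So not adjacent: 87178291200 − 12454041600 = 74724249600, probability 74724249600/87178291200 = 6/7.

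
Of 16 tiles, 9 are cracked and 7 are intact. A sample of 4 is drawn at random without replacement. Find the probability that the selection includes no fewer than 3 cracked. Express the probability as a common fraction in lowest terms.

Total selections: C(16,4) = 1820.
Favorable selections (no fewer than 3 cracked): C(9,3)·C(7,1) + C(9,4)·C(7,0) = 588 + 126 = 714.
Probability = 714/1820 = 51/130.

51/130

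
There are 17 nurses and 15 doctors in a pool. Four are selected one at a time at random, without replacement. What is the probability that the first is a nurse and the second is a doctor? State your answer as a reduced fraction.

255/992

Multiply the conditional probabilities at each draw: 17/32 · 15/31 = 255/992.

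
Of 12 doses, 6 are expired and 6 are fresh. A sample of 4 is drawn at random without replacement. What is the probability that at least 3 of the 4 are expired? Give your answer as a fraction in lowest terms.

3/11

There are C(12,4) = 495 ways to choose the 4.
Favorable selections (at least 3 expired): C(6,3)·C(6,1) + C(6,4)·C(6,0) = 120 + 15 = 135.
Probability = 135/495 = 3/11.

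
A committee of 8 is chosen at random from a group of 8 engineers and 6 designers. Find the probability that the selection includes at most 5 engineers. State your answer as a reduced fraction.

Total selections: C(14,8) = 3003.
Count the complement (more than 5 engineers): C(8,6)·C(6,2) + C(8,7)·C(6,1) + C(8,8)·C(6,0) = 420 + 48 + 1 = 469.
Probability = 1 − 469/3003 = 2534/3003 = 362/429.

362/429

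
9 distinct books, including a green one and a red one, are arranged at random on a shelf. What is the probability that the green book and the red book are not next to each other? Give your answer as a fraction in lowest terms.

7/9

There are 9! = 362880 arrangements.
Arrangements with the green book and the red book adjacent: 2·8! = 80640.
So not adjacent: 362880 − 80640 = 282240, probability 282240/362880 = 7/9.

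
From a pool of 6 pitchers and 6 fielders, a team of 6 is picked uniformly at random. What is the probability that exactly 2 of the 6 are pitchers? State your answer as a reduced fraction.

The sample space is all 6-subsets of the 12: C(12,6) = 924.
Selections with exactly 2 pitchers: choose 2 of the 6 pitchers and 4 of the 6 fielders, C(6,2)·C(6,4) = 15·15 = 225.
Probability = 225/924 = 75/308.

75/308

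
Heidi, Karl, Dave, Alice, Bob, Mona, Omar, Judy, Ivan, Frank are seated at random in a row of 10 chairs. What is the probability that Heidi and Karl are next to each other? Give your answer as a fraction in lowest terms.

1/5

There are 10! = 3628800 arrangements.
Treat Heidi and Karl as a block: 9! arrangements of the blocks × 2 orders within the block = 2·362880 = 725760.
Probability = 725760/3628800 = 1/5.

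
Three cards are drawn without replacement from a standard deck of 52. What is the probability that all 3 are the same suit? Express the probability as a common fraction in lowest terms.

22/425

There are C(52,3) = 22100 possible 3-card hands.
Hands of one suit: 4 suits × C(13,3) = 4·286 = 1144.
Probability = 1144/22100 = 22/425.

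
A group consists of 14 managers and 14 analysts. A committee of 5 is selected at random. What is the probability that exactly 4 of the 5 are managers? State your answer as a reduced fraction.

77/540

The sample space is all 5-subsets of the 28: C(28,5) = 98280.
Selections with exactly 4 managers: choose 4 of the 14 managers and 1 of the 14 analysts, C(14,4)·C(14,1) = 1001·14 = 14014.
Probability = 14014/98280 = 77/540.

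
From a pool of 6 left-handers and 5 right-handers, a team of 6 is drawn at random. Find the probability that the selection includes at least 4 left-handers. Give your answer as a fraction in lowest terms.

181/462

There are C(11,6) = 462 ways to choose the 6.
Favorable selections (at least 4 left-handers): C(6,4)·C(5,2) + C(6,5)·C(5,1) + C(6,6)·C(5,0) = 150 + 30 + 1 = 181.
Probability = 181/462.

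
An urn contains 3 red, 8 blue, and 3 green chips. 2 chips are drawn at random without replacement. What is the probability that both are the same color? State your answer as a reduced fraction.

There are C(14,2) = 91 ways to draw 2 chips.
All same color: C(3,2) + C(8,2) + C(3,2) = 3 + 28 + 3 = 34.
Probability = 34/91.

34/91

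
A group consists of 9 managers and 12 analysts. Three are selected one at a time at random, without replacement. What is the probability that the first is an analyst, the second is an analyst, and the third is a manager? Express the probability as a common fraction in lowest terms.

99/665

Multiply the conditional probabilities at each draw: 12/21 · 11/20 · 9/19 = 1188/7980 = 99/665.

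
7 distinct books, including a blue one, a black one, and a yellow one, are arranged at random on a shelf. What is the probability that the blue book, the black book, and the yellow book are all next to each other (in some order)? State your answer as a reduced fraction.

There are 7! = 5040 arrangements.
Treat the three as one block: 5! placements × 3! orders within the block = 120·6 = 720.
Probability = 720/5040 = 1/7.

1/7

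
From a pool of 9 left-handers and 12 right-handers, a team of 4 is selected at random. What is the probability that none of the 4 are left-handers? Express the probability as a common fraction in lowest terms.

There are C(21,4) = 5985 possible selections.
Selections with no left-handers (all right-handers): C(12,4) = 495.
Probability = 495/5985 = 11/133.

11/133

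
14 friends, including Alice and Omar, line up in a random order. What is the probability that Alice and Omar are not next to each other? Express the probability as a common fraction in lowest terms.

6/7

There are 14! = 87178291200 arrangements.
Arrangements with Alice and Omar adjacent: 2·13! = 12454041600.
So not adjacent: 87178291200 − 12454041600 = 74724249600, probability 74724249600/87178291200 = 6/7.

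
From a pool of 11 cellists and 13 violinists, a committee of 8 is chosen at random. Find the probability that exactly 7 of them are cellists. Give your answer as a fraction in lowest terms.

There are C(24,8) = 735471 ways to choose 8 from 24.
Selections with exactly 7 cellists: choose 7 of the 11 cellists and 1 of the 13 violinists, C(11,7)·C(13,1) = 330·13 = 4290.
Probability = 4290/735471 = 130/22287.

130/22287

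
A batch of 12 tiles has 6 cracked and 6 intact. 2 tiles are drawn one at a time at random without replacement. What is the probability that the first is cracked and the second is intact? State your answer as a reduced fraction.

3/11

Multiply the conditional probabilities at each draw: 6/12 · 6/11 = 36/132 = 3/11.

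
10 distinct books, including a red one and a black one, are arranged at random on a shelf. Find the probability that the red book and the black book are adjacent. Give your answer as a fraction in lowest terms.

There are 10! = 3628800 arrangements.
Treat the red book and the black book as a block: 9! arrangements of the blocks × 2 orders within the block = 2·362880 = 725760.
Probability = 725760/3628800 = 1/5.

1/5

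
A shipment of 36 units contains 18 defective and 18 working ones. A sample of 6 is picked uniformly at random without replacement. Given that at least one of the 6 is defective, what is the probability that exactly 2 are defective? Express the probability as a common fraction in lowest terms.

2295/9457

Work in counts. Selections with at least one defective: C(36,6) − C(18,6) = 1947792 − 18564 = 1929228.
Of those, selections where exactly 2 are defective: C(18,2)·C(18,4) = 153·3060 = 468180.
Conditional probability = 468180/1929228 = 2295/9457.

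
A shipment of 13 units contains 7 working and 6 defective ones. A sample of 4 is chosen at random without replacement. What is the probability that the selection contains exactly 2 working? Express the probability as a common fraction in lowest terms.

The sample space is all 4-subsets of the 13: C(13,4) = 715.
Selections with exactly 2 working: choose 2 of the 7 working and 2 of the 6 defective, C(7,2)·C(6,2) = 21·15 = 315.
Probability = 315/715 = 63/143.

63/143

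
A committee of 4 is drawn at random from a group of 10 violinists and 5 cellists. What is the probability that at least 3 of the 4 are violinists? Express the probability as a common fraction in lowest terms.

54/91

There are C(15,4) = 1365 ways to choose the 4.
Favorable selections (at least 3 violinists): C(10,3)·C(5,1) + C(10,4)·C(5,0) = 600 + 210 = 810.
Probability = 810/1365 = 54/91.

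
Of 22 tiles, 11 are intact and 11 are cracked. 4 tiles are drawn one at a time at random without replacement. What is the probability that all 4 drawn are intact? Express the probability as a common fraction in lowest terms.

6/133

Multiply the conditional probabilities at each draw: 11/22 · 10/21 · 9/20 · 8/19 = 7920/175560 = 6/133.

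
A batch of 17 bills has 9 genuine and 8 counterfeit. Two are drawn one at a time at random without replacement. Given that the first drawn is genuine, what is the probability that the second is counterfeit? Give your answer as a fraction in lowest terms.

After removing one genuine, 16 remain: 8 genuine and 8 counterfeit.
So the probability the next is counterfeit is 8/16 = 1/2.

1/2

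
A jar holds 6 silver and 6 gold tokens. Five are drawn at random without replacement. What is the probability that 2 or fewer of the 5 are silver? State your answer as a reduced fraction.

1/2

Total selections: C(12,5) = 792.
Favorable selections (2 or fewer silver): C(6,0)·C(6,5) + C(6,1)·C(6,4) + C(6,2)·C(6,3) = 6 + 90 + 300 = 396.
Probability = 396/792 = 1/2.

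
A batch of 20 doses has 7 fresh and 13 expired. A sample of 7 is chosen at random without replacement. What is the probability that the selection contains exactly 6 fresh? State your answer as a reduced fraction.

91/77520

The sample space is all 7-subsets of the 20: C(20,7) = 77520.
Selections with exactly 6 fresh: choose 6 of the 7 fresh and 1 of the 13 expired, C(7,6)·C(13,1) = 7·13 = 91.
Probability = 91/77520.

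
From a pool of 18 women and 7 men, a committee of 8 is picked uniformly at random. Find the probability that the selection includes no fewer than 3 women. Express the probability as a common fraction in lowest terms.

There are C(25,8) = 1081575 ways to choose the 8.
Count the complement (fewer than 3 women): C(18,1)·C(7,7) + C(18,2)·C(7,6) = 18 + 1071 = 1089.
Probability = 1 − 1089/1081575 = 1080486/1081575 = 10914/10925.

10914/10925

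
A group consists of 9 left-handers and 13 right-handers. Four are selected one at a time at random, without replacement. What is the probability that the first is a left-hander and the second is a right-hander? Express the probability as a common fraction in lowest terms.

Multiply the conditional probabilities at each draw: 9/22 · 13/21 = 117/462 = 39/154.

39/154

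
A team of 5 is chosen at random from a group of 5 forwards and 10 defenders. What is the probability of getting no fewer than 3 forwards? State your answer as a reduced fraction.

There are C(15,5) = 3003 ways to choose the 5.
Favorable selections (no fewer than 3 forwards): C(5,3)·C(10,2) + C(5,4)·C(10,1) + C(5,5)·C(10,0) = 450 + 50 + 1 = 501.
Probability = 501/3003 = 167/1001.

167/1001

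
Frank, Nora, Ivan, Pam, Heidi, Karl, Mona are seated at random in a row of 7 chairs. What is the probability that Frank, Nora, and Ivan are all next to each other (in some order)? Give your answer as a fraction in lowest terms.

1/7

There are 7! = 5040 arrangements.
Treat the three as one block: 5! placements × 3! orders within the block = 120·6 = 720.
Probability = 720/5040 = 1/7.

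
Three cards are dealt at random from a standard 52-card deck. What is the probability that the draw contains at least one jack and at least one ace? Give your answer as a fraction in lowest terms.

There are C(52,3) = 22100 possible draws.
By inclusion-exclusion on the complements, draws missing all jacks or all aces: C(48,3) + C(48,3) − C(44,3) = 17296 + 17296 − 13244 = 21348.
So draws with at least one of each: 22100 − 21348 = 752, probability 752/22100 = 188/5525.

188/5525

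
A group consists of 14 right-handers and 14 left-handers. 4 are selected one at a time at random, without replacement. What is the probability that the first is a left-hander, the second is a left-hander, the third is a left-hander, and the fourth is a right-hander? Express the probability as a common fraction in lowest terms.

14/225

Multiply the conditional probabilities at each draw: 14/28 · 13/27 · 12/26 · 14/25 = 30576/491400 = 14/225.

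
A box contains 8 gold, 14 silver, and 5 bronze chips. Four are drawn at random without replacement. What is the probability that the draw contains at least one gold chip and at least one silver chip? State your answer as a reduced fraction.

There are C(27,4) = 17550 possible draws.
By inclusion-exclusion on the complements, draws missing all gold or all silver: C(19,4) + C(13,4) − C(5,4) = 3876 + 715 − 5 = 4586.
So draws with at least one of each: 17550 − 4586 = 12964, probability 12964/17550 = 6482/8775.

6482/8775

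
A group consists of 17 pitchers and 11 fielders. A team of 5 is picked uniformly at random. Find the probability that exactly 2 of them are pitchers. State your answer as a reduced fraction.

187/819

There are C(28,5) = 98280 ways to choose 5 from 28.
Selections with exactly 2 pitchers: choose 2 of the 17 pitchers and 3 of the 11 fielders, C(17,2)·C(11,3) = 136·165 = 22440.
Probability = 22440/98280 = 187/819.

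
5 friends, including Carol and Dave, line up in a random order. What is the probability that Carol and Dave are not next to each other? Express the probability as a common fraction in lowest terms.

There are 5! = 120 arrangements.
Arrangements with Carol and Dave adjacent: 2·4! = 48.
So not adjacent: 120 − 48 = 72, probability 72/120 = 3/5.

3/5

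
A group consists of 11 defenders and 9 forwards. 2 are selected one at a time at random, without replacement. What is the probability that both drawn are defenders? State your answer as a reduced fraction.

11/38

Multiply the conditional probabilities at each draw: 11/20 · 10/19 = 110/380 = 11/38.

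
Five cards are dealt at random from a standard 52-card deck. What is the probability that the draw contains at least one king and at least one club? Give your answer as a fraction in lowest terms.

There are C(52,5) = 2598960 possible draws.
By inclusion-exclusion on the complements, draws missing all kings or all clubs: C(48,5) + C(39,5) − C(36,5) = 1712304 + 575757 − 376992 = 1911069.
So draws with at least one of each: 2598960 − 1911069 = 687891, probability 687891/2598960 = 229297/866320.

229297/866320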